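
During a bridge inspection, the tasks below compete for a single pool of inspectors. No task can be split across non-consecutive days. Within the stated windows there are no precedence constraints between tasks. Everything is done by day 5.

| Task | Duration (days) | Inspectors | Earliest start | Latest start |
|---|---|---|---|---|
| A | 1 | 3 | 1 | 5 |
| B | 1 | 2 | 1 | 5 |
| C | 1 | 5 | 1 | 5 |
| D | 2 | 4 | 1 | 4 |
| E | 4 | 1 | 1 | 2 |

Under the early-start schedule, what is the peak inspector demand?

15

Early-start schedule: A@1, B@1, C@1, D@1, E@1.
Load per day: day 1: 15, day 2: 5, day 3: 1, day 4: 1, day 5: 0.
Peak is 15.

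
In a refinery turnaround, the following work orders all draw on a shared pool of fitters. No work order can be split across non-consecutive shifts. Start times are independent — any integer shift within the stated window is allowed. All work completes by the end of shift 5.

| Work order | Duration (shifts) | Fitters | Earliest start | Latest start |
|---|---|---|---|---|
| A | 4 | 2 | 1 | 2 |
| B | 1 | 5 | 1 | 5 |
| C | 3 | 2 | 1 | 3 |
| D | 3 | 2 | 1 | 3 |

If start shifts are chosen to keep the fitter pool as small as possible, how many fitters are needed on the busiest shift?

Early-start (A@1, B@1, C@1, D@1) gives peak 11: s1:11  s2:6  s3:6  s4:2  s5:0.
Shift B→5.
Schedule A@1, B@5, C@1, D@1: s1:6  s2:6  s3:6  s4:2  s5:5 — peak 6.

6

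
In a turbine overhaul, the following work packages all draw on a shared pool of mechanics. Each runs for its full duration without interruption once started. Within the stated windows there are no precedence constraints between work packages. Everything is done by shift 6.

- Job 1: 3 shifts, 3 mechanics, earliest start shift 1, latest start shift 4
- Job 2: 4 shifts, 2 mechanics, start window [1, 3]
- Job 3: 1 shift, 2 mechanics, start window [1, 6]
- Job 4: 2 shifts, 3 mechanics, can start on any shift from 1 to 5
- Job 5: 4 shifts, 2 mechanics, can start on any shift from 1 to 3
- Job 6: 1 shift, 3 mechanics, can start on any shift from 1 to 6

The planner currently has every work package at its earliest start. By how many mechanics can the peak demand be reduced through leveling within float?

Early-start peak: s1:15  s2:10  s3:7  s4:4  s5:0  s6:0 ⇒ 15.
Leveled (Job 1@1, Job 2@1, Job 3@1, Job 4@4, Job 5@2, Job 6@6): s1:7  s2:7  s3:7  s4:7  s5:5  s6:3 ⇒ 7.
Reduction 15 − 7 = 8.

8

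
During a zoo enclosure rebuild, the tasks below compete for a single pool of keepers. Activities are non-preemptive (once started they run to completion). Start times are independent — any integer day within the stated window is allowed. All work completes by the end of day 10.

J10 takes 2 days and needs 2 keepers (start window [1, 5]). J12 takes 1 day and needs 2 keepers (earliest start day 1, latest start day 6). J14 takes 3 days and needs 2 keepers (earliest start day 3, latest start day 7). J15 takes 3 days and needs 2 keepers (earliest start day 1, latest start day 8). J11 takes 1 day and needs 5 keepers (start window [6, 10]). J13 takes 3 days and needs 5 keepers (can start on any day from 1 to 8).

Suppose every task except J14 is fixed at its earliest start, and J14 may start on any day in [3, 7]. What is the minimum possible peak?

J14@3: d1:11  d2:9  d3:9  d4:2  d5:2  d6:5  d7:0  d8:0  d9:0  d10:0 → peak 11
J14@4: d1:11  d2:9  d3:7  d4:2  d5:2  d6:7  d7:0  d8:0  d9:0  d10:0 → peak 11
J14@5: d1:11  d2:9  d3:7  d4:0  d5:2  d6:7  d7:2  d8:0  d9:0  d10:0 → peak 11
J14@6: d1:11  d2:9  d3:7  d4:0  d5:0  d6:7  d7:2  d8:2  d9:0  d10:0 → peak 11
J14@7: d1:11  d2:9  d3:7  d4:0  d5:0  d6:5  d7:2  d8:2  d9:2  d10:0 → peak 11
Best is J14@3, peak 11.

11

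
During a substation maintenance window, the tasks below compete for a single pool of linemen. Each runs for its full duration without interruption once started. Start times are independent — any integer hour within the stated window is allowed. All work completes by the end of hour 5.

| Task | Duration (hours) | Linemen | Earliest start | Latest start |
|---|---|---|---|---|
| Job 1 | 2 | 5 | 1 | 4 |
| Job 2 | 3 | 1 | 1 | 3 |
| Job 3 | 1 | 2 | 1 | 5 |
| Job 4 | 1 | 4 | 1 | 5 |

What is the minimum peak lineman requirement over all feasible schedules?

Early-start (Job 1@1, Job 2@1, Job 3@1, Job 4@1) gives peak 12: h1:12  h2:6  h3:1  h4:0  h5:0.
Shift Job 2→3, Job 3→3, Job 4→4.
Schedule Job 1@1, Job 2@3, Job 3@3, Job 4@4: h1:5  h2:5  h3:3  h4:5  h5:1 — peak 5.

5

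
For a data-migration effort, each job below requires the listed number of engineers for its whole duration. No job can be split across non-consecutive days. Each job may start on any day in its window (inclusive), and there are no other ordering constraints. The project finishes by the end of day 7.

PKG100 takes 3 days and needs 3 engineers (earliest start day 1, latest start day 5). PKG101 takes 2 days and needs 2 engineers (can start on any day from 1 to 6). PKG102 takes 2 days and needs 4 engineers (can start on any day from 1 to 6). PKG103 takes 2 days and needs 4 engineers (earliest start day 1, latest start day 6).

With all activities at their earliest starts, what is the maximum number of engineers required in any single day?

Early-start schedule: PKG100@1, PKG101@1, PKG102@1, PKG103@1.
Load per day: day 1: 13, day 2: 13, day 3: 3, day 4: 0, day 5: 0, day 6: 0, day 7: 0.
Peak is 13.

13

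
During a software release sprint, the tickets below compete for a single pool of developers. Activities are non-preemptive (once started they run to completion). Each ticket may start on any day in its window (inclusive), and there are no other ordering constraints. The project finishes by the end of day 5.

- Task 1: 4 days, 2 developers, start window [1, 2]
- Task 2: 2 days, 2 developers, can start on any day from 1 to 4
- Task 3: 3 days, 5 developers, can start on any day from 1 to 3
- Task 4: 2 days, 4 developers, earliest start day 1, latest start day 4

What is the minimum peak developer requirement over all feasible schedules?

8

Early-start (Task 1@1, Task 2@1, Task 3@1, Task 4@1) gives peak 13: d1:13  d2:13  d3:7  d4:2  d5:0.
Shift Task 3→3.
Schedule Task 1@1, Task 2@1, Task 3@3, Task 4@1: d1:8  d2:8  d3:7  d4:7  d5:5 — peak 8.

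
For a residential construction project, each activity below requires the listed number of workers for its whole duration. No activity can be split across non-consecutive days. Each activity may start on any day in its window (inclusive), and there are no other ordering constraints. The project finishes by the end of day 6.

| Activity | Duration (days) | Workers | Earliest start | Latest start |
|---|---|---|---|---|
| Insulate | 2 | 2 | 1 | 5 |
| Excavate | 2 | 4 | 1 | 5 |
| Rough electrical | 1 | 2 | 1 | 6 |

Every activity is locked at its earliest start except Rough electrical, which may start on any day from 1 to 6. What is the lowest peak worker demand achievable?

6

Rough electrical@1: d1:8  d2:6  d3:0  d4:0  d5:0  d6:0 → peak 8
Rough electrical@2: d1:6  d2:8  d3:0  d4:0  d5:0  d6:0 → peak 8
Rough electrical@3: d1:6  d2:6  d3:2  d4:0  d5:0  d6:0 → peak 6
Rough electrical@4: d1:6  d2:6  d3:0  d4:2  d5:0  d6:0 → peak 6
Rough electrical@5: d1:6  d2:6  d3:0  d4:0  d5:2  d6:0 → peak 6
Rough electrical@6: d1:6  d2:6  d3:0  d4:0  d5:0  d6:2 → peak 6
Best is Rough electrical@3, peak 6.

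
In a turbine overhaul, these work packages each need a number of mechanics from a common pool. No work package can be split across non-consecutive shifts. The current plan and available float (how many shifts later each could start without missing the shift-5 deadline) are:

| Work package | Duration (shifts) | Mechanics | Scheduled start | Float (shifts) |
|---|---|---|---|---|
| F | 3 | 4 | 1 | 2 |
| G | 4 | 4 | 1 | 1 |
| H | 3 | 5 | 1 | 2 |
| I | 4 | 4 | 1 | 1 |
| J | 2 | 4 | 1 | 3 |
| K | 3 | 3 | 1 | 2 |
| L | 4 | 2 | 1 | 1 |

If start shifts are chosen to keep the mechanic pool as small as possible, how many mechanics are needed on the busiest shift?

Early-start (F@1, G@1, H@1, I@1, J@1, K@1, L@1) gives peak 26: s1:26  s2:26  s3:22  s4:10  s5:0.
Shift J→4.
Schedule F@1, G@1, H@1, I@1, J@4, K@1, L@1: s1:22  s2:22  s3:22  s4:14  s5:4 — peak 22.

22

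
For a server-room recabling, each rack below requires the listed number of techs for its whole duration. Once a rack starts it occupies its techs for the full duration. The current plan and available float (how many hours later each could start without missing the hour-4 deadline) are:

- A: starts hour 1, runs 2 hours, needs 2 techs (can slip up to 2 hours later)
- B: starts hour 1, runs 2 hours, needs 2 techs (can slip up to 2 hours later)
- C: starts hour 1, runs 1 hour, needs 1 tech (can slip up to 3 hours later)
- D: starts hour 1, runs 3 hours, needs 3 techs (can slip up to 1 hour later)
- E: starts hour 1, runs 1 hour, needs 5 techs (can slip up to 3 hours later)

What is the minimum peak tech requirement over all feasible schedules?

7

Early-start (A@1, B@1, C@1, D@1, E@1) gives peak 13: h1:13  h2:7  h3:3  h4:0.
Shift C→3, E→4.
Schedule A@1, B@1, C@3, D@1, E@4: h1:7  h2:7  h3:4  h4:5 — peak 7.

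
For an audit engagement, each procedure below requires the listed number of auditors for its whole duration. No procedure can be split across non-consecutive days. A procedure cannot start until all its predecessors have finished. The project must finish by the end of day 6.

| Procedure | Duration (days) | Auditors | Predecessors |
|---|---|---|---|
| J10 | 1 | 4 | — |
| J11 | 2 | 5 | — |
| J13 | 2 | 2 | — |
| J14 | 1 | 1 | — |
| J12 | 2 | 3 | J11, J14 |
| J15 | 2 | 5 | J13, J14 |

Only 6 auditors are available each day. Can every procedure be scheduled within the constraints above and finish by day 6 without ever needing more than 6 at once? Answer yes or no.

The minimum achievable peak is 7; 6 < 7, so no feasible schedule stays within the cap.

no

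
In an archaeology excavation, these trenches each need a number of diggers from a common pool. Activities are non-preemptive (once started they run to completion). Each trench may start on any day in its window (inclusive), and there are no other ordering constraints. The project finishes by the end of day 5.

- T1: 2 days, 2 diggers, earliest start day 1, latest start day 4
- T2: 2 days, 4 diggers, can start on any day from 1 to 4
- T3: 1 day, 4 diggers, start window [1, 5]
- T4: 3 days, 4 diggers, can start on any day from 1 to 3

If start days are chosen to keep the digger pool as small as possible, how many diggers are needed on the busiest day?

Early-start (T1@1, T2@1, T3@1, T4@1) gives peak 14: d1:14  d2:10  d3:4  d4:0  d5:0.
Shift T3→3, T4→3.
Schedule T1@1, T2@1, T3@3, T4@3: d1:6  d2:6  d3:8  d4:4  d5:4 — peak 8.

8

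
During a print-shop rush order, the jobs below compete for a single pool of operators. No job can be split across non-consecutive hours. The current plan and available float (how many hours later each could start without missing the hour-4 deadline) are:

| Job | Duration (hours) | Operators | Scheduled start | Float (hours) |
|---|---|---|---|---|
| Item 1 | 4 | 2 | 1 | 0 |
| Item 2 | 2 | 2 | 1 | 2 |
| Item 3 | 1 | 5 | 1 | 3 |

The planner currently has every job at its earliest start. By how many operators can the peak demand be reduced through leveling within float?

Early-start peak: h1:9  h2:4  h3:2  h4:2 ⇒ 9.
Leveled (Item 1@1, Item 2@1, Item 3@3): h1:4  h2:4  h3:7  h4:2 ⇒ 7.
Reduction 9 − 7 = 2.

2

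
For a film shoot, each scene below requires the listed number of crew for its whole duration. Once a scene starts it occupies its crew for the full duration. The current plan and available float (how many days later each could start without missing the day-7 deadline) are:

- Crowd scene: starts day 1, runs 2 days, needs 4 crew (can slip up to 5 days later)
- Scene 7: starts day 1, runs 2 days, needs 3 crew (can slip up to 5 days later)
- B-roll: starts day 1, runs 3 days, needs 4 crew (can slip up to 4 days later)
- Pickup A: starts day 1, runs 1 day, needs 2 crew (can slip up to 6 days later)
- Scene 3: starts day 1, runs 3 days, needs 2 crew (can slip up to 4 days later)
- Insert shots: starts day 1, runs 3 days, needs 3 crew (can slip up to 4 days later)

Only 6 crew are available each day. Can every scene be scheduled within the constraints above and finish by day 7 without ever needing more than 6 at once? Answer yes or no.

no

Total crew member-days = 43; over 7 days the average is 43/7 > 6, so some day must exceed 6.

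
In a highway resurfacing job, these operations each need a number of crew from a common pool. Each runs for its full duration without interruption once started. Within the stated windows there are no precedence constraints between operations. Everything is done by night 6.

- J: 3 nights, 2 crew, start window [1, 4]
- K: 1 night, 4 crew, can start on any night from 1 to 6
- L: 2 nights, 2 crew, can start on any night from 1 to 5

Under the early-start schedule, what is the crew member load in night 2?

At early start, night 2 has: J, L.
Demand: 2 + 2 = 4.

4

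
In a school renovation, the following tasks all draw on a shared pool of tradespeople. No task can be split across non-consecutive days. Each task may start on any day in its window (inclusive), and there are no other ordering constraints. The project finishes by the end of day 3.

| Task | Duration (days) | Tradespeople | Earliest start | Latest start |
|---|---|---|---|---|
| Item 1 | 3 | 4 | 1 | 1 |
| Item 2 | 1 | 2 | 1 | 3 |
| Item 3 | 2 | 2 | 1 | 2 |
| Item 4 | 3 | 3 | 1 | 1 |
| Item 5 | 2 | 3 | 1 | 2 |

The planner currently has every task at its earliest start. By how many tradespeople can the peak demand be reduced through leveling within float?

2

Early-start peak: d1:14  d2:12  d3:7 ⇒ 14.
Leveled (Item 1@1, Item 2@1, Item 3@1, Item 4@1, Item 5@2): d1:11  d2:12  d3:10 ⇒ 12.
Reduction 14 − 12 = 2.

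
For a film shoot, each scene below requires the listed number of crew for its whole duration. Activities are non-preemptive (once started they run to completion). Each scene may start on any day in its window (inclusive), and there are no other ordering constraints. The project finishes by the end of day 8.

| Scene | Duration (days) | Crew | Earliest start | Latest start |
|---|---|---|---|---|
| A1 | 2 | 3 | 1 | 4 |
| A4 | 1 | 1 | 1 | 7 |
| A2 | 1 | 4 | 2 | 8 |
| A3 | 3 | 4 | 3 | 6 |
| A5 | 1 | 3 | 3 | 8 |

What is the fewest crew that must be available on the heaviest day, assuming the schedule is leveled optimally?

4

Early-start (A1@1, A4@1, A2@2, A3@3, A5@3) gives peak 7: d1:4  d2:7  d3:7  d4:4  d5:4  d6:0  d7:0  d8:0.
Shift A2→3, A3→4, A5→7.
Schedule A1@1, A4@1, A2@3, A3@4, A5@7: d1:4  d2:3  d3:4  d4:4  d5:4  d6:4  d7:3  d8:0 — peak 4.
Total crew member-days = 26 over 8 days ⇒ peak ≥ ⌈26/8⌉ = 4, so 4 is optimal.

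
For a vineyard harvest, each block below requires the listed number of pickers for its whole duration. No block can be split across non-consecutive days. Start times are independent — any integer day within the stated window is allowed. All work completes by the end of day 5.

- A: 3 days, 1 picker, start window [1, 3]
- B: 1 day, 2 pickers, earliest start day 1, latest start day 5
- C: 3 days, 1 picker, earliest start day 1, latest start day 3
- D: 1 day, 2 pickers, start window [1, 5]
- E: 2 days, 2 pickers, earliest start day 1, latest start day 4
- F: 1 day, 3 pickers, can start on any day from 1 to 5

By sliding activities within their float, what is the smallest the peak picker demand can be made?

Early-start (A@1, B@1, C@1, D@1, E@1, F@1) gives peak 11: d1:11  d2:4  d3:2  d4:0  d5:0.
Shift D→2, E→3, F→5.
Schedule A@1, B@1, C@1, D@2, E@3, F@5: d1:4  d2:4  d3:4  d4:2  d5:3 — peak 4.
Total picker-days = 17 over 5 days ⇒ peak ≥ ⌈17/5⌉ = 4, so 4 is optimal.

4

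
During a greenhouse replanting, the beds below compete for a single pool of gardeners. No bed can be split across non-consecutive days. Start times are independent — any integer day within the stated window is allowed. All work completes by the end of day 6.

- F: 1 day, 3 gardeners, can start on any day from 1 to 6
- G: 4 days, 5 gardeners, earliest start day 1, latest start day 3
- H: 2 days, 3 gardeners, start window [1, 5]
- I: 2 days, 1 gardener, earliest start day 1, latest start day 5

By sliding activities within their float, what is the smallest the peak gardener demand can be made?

6

Early-start (F@1, G@1, H@1, I@1) gives peak 12: d1:12  d2:9  d3:5  d4:5  d5:0  d6:0.
Shift G→3, I→2.
Schedule F@1, G@3, H@1, I@2: d1:6  d2:4  d3:6  d4:5  d5:5  d6:5 — peak 6.
Total gardener-days = 31 over 6 days ⇒ peak ≥ ⌈31/6⌉ = 6, so 6 is optimal.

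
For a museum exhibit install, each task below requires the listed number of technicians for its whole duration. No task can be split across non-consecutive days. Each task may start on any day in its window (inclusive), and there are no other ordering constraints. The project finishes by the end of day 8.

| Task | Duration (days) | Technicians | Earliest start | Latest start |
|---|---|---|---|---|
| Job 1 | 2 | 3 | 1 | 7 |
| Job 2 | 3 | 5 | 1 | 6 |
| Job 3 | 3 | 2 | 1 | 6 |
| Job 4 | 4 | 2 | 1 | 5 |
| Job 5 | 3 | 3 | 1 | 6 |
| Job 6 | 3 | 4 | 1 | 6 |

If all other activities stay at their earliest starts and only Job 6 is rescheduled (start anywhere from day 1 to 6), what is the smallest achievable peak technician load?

15

Job 6@1: d1:19  d2:19  d3:16  d4:2  d5:0  d6:0  d7:0  d8:0 → peak 19
Job 6@2: d1:15  d2:19  d3:16  d4:6  d5:0  d6:0  d7:0  d8:0 → peak 19
Job 6@3: d1:15  d2:15  d3:16  d4:6  d5:4  d6:0  d7:0  d8:0 → peak 16
Job 6@4: d1:15  d2:15  d3:12  d4:6  d5:4  d6:4  d7:0  d8:0 → peak 15
Job 6@5: d1:15  d2:15  d3:12  d4:2  d5:4  d6:4  d7:4  d8:0 → peak 15
Job 6@6: d1:15  d2:15  d3:12  d4:2  d5:0  d6:4  d7:4  d8:4 → peak 15
Best is Job 6@4, peak 15.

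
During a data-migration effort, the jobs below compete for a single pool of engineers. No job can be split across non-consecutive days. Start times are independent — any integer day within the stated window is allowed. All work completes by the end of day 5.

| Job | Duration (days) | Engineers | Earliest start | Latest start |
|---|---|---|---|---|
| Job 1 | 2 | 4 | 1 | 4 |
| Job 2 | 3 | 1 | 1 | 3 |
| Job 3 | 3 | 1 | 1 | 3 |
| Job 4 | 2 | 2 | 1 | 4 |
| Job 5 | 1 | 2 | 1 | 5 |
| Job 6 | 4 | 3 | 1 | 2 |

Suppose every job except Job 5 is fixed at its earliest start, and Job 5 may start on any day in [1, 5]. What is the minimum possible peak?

Job 5@1: d1:13  d2:11  d3:5  d4:3  d5:0 → peak 13
Job 5@2: d1:11  d2:13  d3:5  d4:3  d5:0 → peak 13
Job 5@3: d1:11  d2:11  d3:7  d4:3  d5:0 → peak 11
Job 5@4: d1:11  d2:11  d3:5  d4:5  d5:0 → peak 11
Job 5@5: d1:11  d2:11  d3:5  d4:3  d5:2 → peak 11
Best is Job 5@3, peak 11.

11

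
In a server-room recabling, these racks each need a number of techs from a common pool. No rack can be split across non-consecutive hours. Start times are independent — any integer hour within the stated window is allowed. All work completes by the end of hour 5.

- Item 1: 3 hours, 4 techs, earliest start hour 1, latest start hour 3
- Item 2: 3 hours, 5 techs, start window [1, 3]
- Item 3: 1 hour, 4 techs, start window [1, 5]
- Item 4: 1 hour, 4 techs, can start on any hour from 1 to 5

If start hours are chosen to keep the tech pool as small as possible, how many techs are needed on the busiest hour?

9

Early-start (Item 1@1, Item 2@1, Item 3@1, Item 4@1) gives peak 17: h1:17  h2:9  h3:9  h4:0  h5:0.
Shift Item 3→4, Item 4→4.
Schedule Item 1@1, Item 2@1, Item 3@4, Item 4@4: h1:9  h2:9  h3:9  h4:8  h5:0 — peak 9.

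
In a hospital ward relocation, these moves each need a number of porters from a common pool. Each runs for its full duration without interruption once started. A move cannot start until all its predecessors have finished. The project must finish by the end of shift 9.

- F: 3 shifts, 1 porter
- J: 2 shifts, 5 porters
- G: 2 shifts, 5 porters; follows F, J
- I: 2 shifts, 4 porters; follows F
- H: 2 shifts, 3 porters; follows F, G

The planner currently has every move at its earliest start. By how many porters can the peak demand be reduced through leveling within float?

Early-start peak: s1:6  s2:6  s3:1  s4:9  s5:9  s6:3  s7:3  s8:0  s9:0 ⇒ 9.
Leveled (F@1, J@1, G@4, I@6, H@8): s1:6  s2:6  s3:1  s4:5  s5:5  s6:4  s7:4  s8:3  s9:3 ⇒ 6.
Reduction 9 − 6 = 3.

3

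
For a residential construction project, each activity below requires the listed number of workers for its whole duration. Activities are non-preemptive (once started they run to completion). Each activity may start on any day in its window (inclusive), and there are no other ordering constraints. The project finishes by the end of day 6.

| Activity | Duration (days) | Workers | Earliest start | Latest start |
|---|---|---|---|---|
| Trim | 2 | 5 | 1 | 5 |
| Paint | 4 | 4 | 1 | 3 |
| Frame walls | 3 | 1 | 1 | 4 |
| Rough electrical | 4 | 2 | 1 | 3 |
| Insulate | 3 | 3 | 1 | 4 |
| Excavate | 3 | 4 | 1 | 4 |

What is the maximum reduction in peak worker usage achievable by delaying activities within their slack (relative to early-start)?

Early-start peak: d1:19  d2:19  d3:14  d4:6  d5:0  d6:0 ⇒ 19.
Leveled (Trim@1, Paint@3, Frame walls@1, Rough electrical@3, Insulate@1, Excavate@4): d1:9  d2:9  d3:10  d4:10  d5:10  d6:10 ⇒ 10.
Reduction 19 − 10 = 9.

9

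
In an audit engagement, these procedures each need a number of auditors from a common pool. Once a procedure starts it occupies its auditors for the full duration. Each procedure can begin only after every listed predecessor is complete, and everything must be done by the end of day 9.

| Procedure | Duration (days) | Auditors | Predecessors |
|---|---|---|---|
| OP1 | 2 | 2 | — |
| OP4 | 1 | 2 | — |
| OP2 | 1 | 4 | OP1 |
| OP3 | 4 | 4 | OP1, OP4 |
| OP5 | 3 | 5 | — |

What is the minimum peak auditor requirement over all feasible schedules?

Early-start (OP1@1, OP4@1, OP2@3, OP3@3, OP5@1) gives peak 13: d1:9  d2:7  d3:13  d4:4  d5:4  d6:4  d7:0  d8:0  d9:0.
Shift OP2→5, OP3→6, OP5→2.
Schedule OP1@1, OP4@1, OP2@5, OP3@6, OP5@2: d1:4  d2:7  d3:5  d4:5  d5:4  d6:4  d7:4  d8:4  d9:4 — peak 7.

7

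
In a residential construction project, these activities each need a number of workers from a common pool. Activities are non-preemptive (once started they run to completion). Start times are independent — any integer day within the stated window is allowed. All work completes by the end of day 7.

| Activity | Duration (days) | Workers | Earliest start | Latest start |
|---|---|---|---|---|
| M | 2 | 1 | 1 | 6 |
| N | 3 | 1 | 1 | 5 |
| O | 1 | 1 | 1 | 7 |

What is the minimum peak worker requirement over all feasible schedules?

Early-start (M@1, N@1, O@1) gives peak 3: d1:3  d2:2  d3:1  d4:0  d5:0  d6:0  d7:0.
Shift N→3, O→6.
Schedule M@1, N@3, O@6: d1:1  d2:1  d3:1  d4:1  d5:1  d6:1  d7:0 — peak 1.
Total worker-days = 6 over 7 days ⇒ peak ≥ ⌈6/7⌉ = 1, so 1 is optimal.

1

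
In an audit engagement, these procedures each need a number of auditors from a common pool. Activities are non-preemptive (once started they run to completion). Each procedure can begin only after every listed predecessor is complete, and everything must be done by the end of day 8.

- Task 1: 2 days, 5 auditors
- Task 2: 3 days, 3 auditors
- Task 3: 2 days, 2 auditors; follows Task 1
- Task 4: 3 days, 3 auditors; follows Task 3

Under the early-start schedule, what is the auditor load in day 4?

2

At early start, day 4 has: Task 3.
Demand: 2 = 2.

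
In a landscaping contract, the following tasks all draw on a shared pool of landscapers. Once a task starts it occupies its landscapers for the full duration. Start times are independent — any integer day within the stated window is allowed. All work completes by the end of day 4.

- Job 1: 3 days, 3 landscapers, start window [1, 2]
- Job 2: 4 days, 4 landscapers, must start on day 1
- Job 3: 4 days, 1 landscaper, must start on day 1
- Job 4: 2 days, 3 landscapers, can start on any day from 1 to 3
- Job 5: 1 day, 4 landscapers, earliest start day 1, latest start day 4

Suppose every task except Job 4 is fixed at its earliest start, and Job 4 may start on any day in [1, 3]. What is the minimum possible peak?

12

Job 4@1: d1:15  d2:11  d3:8  d4:5 → peak 15
Job 4@2: d1:12  d2:11  d3:11  d4:5 → peak 12
Job 4@3: d1:12  d2:8  d3:11  d4:8 → peak 12
Best is Job 4@2, peak 12.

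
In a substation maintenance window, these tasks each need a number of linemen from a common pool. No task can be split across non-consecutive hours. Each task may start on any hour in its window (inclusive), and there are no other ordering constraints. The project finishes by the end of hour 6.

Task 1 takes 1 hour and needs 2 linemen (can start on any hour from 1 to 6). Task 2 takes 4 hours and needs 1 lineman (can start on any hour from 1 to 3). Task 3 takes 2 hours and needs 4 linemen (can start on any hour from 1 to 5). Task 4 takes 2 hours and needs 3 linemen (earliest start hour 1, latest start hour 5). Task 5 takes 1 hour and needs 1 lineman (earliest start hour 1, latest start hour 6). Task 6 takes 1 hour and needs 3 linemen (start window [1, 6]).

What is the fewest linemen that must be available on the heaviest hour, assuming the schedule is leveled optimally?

Early-start (Task 1@1, Task 2@1, Task 3@1, Task 4@1, Task 5@1, Task 6@1) gives peak 14: h1:14  h2:8  h3:1  h4:1  h5:0  h6:0.
Shift Task 3→5, Task 4→2, Task 6→4.
Schedule Task 1@1, Task 2@1, Task 3@5, Task 4@2, Task 5@1, Task 6@4: h1:4  h2:4  h3:4  h4:4  h5:4  h6:4 — peak 4.
Total lineman-hours = 24 over 6 hours ⇒ peak ≥ ⌈24/6⌉ = 4, so 4 is optimal.

4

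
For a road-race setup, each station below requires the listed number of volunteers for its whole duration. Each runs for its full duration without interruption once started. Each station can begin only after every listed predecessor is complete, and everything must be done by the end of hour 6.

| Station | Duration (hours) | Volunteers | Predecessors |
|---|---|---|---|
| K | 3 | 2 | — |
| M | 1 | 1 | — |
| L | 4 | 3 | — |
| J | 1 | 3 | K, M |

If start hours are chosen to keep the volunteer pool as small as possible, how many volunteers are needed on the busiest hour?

5

Early-start (K@1, M@1, L@1, J@4) gives peak 6: h1:6  h2:5  h3:5  h4:6  h5:0  h6:0.
Shift L→2, J→6.
Schedule K@1, M@1, L@2, J@6: h1:3  h2:5  h3:5  h4:3  h5:3  h6:3 — peak 5.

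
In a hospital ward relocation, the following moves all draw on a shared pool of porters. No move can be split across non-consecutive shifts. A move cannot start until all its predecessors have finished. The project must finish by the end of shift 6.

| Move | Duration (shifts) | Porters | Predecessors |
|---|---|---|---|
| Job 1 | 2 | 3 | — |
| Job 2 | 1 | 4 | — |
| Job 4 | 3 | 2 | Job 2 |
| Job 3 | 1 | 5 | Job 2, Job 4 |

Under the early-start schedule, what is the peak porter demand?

Early-start schedule: Job 1@1, Job 2@1, Job 4@2, Job 3@5.
Load per shift: shift 1: 7, shift 2: 5, shift 3: 2, shift 4: 2, shift 5: 5, shift 6: 0.
Peak is 7.

7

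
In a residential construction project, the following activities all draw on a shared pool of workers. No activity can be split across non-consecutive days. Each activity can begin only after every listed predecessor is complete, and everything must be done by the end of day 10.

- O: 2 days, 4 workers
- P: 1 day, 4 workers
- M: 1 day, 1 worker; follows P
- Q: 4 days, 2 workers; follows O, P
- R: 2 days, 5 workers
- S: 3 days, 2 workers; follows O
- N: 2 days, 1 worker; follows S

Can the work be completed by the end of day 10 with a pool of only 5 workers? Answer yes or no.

Schedule O@1, P@3, M@4, Q@4, R@9, S@4, N@7: d1:4  d2:4  d3:4  d4:5  d5:4  d6:4  d7:3  d8:1  d9:5  d10:5 — peak 5 ≤ 5.

yes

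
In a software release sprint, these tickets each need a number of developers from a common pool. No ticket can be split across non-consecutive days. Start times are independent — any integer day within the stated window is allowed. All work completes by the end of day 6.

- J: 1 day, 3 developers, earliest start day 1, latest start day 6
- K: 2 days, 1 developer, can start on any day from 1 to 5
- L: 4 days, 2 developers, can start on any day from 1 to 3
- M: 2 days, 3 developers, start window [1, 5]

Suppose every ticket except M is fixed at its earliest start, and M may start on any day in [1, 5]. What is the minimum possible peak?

6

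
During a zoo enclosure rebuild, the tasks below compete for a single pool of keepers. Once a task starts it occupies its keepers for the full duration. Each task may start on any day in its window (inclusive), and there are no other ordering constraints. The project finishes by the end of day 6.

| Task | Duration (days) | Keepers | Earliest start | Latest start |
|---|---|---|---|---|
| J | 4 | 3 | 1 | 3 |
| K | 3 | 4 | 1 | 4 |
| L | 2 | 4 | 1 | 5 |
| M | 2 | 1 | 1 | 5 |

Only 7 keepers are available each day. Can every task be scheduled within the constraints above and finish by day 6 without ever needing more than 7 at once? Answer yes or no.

yes

Schedule J@1, K@1, L@4, M@5: d1:7  d2:7  d3:7  d4:7  d5:5  d6:1 — peak 7 ≤ 7.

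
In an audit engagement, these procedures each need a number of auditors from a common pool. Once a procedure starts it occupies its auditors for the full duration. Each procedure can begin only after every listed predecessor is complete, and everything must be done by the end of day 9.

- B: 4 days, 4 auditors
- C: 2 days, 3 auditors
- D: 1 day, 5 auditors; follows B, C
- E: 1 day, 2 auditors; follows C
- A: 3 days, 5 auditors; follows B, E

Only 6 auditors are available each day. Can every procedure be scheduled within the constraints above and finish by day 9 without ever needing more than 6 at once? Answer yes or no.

The minimum achievable peak is 7; 6 < 7, so no feasible schedule stays within the cap.

no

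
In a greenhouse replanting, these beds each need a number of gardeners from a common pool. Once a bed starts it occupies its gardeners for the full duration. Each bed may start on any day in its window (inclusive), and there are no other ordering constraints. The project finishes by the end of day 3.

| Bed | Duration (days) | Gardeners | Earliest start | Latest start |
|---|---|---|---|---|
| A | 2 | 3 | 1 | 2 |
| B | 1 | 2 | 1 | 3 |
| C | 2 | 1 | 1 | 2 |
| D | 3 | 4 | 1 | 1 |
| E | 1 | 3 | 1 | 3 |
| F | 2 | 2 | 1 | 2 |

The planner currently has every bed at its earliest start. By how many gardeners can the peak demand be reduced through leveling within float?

5

Early-start peak: d1:15  d2:10  d3:4 ⇒ 15.
Leveled (A@1, B@1, C@1, D@1, E@3, F@2): d1:10  d2:10  d3:9 ⇒ 10.
Reduction 15 − 10 = 5.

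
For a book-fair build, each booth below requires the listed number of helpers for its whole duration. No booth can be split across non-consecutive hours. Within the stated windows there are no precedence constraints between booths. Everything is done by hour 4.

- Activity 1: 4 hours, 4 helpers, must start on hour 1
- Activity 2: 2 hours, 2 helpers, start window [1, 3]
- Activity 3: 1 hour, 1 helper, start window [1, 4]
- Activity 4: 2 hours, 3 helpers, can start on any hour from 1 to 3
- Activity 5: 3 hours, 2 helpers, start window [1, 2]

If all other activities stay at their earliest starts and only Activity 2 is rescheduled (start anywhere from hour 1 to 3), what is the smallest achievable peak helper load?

10

Activity 2@1: h1:12  h2:11  h3:6  h4:4 → peak 12
Activity 2@2: h1:10  h2:11  h3:8  h4:4 → peak 11
Activity 2@3: h1:10  h2:9  h3:8  h4:6 → peak 10
Best is Activity 2@3, peak 10.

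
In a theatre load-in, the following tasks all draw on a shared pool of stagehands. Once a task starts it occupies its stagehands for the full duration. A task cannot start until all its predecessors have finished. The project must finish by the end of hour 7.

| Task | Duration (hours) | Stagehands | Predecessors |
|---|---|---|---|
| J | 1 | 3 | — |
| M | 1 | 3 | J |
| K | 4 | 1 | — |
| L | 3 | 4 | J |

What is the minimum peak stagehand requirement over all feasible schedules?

4

Early-start (J@1, M@2, K@1, L@2) gives peak 8: h1:4  h2:8  h3:5  h4:5  h5:0  h6:0  h7:0.
Shift L→5.
Schedule J@1, M@2, K@1, L@5: h1:4  h2:4  h3:1  h4:1  h5:4  h6:4  h7:4 — peak 4.
Total stagehand-hours = 22 over 7 hours ⇒ peak ≥ ⌈22/7⌉ = 4, so 4 is optimal.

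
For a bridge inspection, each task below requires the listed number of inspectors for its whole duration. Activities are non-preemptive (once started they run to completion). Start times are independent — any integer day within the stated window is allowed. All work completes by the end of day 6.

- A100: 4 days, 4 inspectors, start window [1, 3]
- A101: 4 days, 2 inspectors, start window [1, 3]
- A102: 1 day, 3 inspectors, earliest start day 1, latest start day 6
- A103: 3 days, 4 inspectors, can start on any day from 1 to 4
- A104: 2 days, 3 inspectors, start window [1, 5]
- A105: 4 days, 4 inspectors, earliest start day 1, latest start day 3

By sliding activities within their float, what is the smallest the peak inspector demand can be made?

14

Early-start (A100@1, A101@1, A102@1, A103@1, A104@1, A105@1) gives peak 20: d1:20  d2:17  d3:14  d4:10  d5:0  d6:0.
Shift A104→4, A105→2.
Schedule A100@1, A101@1, A102@1, A103@1, A104@4, A105@2: d1:13  d2:14  d3:14  d4:13  d5:7  d6:0 — peak 14.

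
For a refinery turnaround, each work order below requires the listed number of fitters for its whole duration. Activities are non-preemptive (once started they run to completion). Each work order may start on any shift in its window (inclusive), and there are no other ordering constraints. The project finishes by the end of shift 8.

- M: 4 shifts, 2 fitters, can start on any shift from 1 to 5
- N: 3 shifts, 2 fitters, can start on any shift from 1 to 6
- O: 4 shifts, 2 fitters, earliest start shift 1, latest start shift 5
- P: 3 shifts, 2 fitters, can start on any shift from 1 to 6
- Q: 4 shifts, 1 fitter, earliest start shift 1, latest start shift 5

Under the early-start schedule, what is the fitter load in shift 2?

9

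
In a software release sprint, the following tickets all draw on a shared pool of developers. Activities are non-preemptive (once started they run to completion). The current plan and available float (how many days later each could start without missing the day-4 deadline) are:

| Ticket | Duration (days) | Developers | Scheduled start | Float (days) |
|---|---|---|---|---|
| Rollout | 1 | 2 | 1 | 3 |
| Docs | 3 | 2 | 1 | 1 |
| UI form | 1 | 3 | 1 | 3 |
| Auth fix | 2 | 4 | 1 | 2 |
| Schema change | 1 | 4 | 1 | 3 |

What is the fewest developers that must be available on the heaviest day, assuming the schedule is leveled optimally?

Early-start (Rollout@1, Docs@1, UI form@1, Auth fix@1, Schema change@1) gives peak 15: d1:15  d2:6  d3:2  d4:0.
Shift Docs→2, Auth fix→2, Schema change→4.
Schedule Rollout@1, Docs@2, UI form@1, Auth fix@2, Schema change@4: d1:5  d2:6  d3:6  d4:6 — peak 6.
Total developer-days = 23 over 4 days ⇒ peak ≥ ⌈23/4⌉ = 6, so 6 is optimal.

6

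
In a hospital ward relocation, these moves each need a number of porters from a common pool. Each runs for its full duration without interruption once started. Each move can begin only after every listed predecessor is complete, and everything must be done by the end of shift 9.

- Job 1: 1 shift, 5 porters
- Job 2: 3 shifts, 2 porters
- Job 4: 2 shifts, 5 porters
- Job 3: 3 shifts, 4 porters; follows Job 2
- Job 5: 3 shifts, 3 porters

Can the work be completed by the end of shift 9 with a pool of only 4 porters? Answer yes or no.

Total porter-shifts = 42; over 9 shifts the average is 42/9 > 4, so some shift must exceed 4.

no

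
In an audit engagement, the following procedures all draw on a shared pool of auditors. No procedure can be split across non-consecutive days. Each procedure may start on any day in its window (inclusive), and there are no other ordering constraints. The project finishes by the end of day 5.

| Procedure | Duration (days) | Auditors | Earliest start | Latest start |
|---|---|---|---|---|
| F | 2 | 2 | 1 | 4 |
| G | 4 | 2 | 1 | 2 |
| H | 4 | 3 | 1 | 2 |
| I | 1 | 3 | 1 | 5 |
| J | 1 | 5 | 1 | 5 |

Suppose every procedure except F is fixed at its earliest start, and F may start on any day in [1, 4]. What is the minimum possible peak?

13

F@1: d1:15  d2:7  d3:5  d4:5  d5:0 → peak 15
F@2: d1:13  d2:7  d3:7  d4:5  d5:0 → peak 13
F@3: d1:13  d2:5  d3:7  d4:7  d5:0 → peak 13
F@4: d1:13  d2:5  d3:5  d4:7  d5:2 → peak 13
Best is F@2, peak 13.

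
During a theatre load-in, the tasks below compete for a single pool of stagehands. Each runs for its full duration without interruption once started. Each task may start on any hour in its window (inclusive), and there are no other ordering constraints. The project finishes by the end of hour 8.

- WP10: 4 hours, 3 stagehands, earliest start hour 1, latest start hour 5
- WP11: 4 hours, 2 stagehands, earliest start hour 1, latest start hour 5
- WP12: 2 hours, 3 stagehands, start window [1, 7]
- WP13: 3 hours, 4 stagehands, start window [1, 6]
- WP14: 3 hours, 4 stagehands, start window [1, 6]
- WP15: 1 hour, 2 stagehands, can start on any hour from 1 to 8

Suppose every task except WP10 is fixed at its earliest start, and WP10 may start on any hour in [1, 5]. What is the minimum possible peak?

WP10@1: h1:18  h2:16  h3:13  h4:5  h5:0  h6:0  h7:0  h8:0 → peak 18
WP10@2: h1:15  h2:16  h3:13  h4:5  h5:3  h6:0  h7:0  h8:0 → peak 16
WP10@3: h1:15  h2:13  h3:13  h4:5  h5:3  h6:3  h7:0  h8:0 → peak 15
WP10@4: h1:15  h2:13  h3:10  h4:5  h5:3  h6:3  h7:3  h8:0 → peak 15
WP10@5: h1:15  h2:13  h3:10  h4:2  h5:3  h6:3  h7:3  h8:3 → peak 15
Best is WP10@3, peak 15.

15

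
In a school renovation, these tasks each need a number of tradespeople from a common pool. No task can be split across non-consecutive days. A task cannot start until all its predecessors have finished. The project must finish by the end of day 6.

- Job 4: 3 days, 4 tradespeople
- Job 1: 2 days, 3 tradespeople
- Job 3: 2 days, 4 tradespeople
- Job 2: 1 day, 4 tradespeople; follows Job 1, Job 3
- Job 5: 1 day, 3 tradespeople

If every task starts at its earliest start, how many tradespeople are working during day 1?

At early start, day 1 has: Job 4, Job 1, Job 3, Job 5.
Demand: 4 + 3 + 4 + 3 = 14.

14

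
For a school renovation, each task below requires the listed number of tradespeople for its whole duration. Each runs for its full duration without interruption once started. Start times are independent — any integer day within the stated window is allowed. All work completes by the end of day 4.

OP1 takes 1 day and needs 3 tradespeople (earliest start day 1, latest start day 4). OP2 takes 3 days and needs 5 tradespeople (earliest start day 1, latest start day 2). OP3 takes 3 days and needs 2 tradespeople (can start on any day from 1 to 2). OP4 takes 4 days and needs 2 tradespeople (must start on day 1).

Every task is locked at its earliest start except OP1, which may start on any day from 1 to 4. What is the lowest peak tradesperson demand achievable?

OP1@1: d1:12  d2:9  d3:9  d4:2 → peak 12
OP1@2: d1:9  d2:12  d3:9  d4:2 → peak 12
OP1@3: d1:9  d2:9  d3:12  d4:2 → peak 12
OP1@4: d1:9  d2:9  d3:9  d4:5 → peak 9
Best is OP1@4, peak 9.

9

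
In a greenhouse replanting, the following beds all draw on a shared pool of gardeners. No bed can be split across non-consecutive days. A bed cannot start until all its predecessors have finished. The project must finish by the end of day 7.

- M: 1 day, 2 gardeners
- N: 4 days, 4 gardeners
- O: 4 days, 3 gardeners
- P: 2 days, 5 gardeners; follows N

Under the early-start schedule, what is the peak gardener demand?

9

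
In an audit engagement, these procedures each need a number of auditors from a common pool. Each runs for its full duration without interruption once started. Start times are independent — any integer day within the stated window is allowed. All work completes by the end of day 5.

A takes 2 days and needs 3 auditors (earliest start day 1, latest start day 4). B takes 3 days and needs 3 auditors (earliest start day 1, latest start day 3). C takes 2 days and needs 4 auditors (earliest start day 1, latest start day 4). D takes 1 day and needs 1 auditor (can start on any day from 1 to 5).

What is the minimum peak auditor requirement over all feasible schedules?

6

Early-start (A@1, B@1, C@1, D@1) gives peak 11: d1:11  d2:10  d3:3  d4:0  d5:0.
Shift C→4, D→3.
Schedule A@1, B@1, C@4, D@3: d1:6  d2:6  d3:4  d4:4  d5:4 — peak 6.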